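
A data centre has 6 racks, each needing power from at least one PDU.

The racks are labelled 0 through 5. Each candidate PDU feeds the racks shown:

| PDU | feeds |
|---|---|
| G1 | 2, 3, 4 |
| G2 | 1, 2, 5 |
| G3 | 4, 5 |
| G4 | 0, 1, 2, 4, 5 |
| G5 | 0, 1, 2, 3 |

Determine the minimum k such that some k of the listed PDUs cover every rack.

Take {G4, G5}. Their union is {0, 1, 2, 3, 4, 5}, which is all 6 racks.
No single PDU has all 6 racks (the largest, G4, has 5), so 2 is optimal.

2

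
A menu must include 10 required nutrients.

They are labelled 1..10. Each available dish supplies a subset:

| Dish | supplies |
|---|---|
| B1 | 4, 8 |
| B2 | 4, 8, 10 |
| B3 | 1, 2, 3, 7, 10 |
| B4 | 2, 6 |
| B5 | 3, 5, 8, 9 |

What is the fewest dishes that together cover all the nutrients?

4

B2 and B3 and B4 and B5 together: B2 ∪ B3 ∪ B4 ∪ B5 = {1, 2, 3, 4, 5, 6, 7, 8, 9, 10} — every nutrient is covered.
No 3 of the 5 dishes cover everything (all 10 combinations miss at least one nutrient), so 4 is optimal.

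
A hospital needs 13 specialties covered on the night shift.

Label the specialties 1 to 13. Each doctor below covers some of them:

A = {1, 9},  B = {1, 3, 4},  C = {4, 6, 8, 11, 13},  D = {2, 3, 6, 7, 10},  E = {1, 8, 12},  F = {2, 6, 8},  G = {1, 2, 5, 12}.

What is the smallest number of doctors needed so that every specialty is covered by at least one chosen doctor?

4

A and C and D and G together: A ∪ C ∪ D ∪ G = {1, 2, 3, 4, 5, 6, 7, 8, 9, 10, 11, 12, 13} — every specialty is covered.
Only A contains 9, so A is forced; the remaining 11 specialties need at least 3 more doctors (each remaining doctor adds at most 5) — so at least 4 doctors are needed, and 4 is optimal.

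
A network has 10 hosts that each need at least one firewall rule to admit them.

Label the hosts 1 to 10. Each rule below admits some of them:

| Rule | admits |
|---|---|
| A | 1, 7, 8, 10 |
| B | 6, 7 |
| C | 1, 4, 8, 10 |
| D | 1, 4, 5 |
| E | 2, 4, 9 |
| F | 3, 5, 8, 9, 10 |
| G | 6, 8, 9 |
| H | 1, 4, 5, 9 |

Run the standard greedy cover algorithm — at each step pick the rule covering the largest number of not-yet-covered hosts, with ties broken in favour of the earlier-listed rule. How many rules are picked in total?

Greedy: pick F (covers 5 new) → pick A (covers 2 new) → pick E (covers 2 new) → pick B (covers 1 new). Total picks: 4.

4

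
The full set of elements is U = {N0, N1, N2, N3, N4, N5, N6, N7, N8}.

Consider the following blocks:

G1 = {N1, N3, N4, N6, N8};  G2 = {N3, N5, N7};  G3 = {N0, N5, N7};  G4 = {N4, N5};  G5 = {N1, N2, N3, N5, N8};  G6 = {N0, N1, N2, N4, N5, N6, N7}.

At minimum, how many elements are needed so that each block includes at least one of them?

2

Take H = {N5, N6}. Each listed block contains at least one of these, so H is a hitting set of size 2.
The blocks G1, G3 are pairwise disjoint, so any hitting set needs a separate element for each — at least 2. Hence 2 is optimal.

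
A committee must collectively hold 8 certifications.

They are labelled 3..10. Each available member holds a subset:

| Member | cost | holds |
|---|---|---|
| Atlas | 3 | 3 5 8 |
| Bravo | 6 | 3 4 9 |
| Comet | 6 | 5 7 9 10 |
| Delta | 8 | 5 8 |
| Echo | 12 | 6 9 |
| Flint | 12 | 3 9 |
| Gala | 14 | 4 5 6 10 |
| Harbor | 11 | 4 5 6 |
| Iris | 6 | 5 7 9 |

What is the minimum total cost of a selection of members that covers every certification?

20

Atlas, Comet, Harbor together cover every certification (Atlas ∪ Comet ∪ Harbor = {3, 4, 5, 6, 7, 8, 9, 10}); total cost 3 + 6 + 11 = 20.
No covering selection has total cost below 20.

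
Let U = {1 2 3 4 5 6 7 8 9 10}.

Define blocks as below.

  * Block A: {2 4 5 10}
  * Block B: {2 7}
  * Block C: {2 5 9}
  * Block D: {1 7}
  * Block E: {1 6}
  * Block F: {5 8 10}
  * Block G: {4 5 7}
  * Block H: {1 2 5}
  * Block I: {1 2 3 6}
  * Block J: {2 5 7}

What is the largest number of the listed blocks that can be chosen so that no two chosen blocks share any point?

B, E, F are pairwise disjoint (B={2,7}; E={1,6}; F={5,8,10}).
Every remaining block overlaps one of these, and no 4 of the listed blocks are pairwise disjoint, so 3 is the maximum.

3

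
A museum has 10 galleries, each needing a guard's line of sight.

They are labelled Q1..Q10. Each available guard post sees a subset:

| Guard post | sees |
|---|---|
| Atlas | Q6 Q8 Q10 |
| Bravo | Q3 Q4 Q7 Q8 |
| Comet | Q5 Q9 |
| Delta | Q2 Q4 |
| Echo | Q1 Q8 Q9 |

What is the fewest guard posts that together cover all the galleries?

Atlas and Bravo and Comet and Delta and Echo together: Atlas ∪ Bravo ∪ Comet ∪ Delta ∪ Echo = {Q1, Q2, Q3, Q4, Q5, Q6, Q7, Q8, Q9, Q10} — every gallery is covered.
No 4 of the 5 guard posts cover everything (all 5 combinations miss at least one gallery), so 5 is optimal.

5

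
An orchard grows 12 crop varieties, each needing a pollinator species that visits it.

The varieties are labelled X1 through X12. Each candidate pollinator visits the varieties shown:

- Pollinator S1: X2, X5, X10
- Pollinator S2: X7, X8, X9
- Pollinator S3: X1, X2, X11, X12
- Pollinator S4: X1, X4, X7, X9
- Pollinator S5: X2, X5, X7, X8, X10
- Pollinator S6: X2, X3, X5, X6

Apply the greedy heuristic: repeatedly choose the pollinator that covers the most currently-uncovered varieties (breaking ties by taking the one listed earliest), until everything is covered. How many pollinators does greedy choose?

4

Greedy: pick S5 (covers 5 new) → pick S3 (covers 3 new) → pick S4 (covers 2 new) → pick S6 (covers 2 new). Total picks: 4.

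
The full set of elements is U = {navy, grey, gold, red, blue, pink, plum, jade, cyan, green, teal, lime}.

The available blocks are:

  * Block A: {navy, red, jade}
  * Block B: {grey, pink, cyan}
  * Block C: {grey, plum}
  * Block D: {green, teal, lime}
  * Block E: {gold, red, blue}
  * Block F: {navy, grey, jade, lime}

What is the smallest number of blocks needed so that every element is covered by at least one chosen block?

Take {B, C, D, E, F}. Their union is {navy, grey, gold, red, blue, pink, plum, jade, cyan, green, teal, lime}, which is all 12 elements.
Only C contains plum, so C is forced; the remaining 10 elements need at least 4 more blocks (each remaining block adds at most 3) — so at least 5 blocks are needed, and 5 is optimal.

5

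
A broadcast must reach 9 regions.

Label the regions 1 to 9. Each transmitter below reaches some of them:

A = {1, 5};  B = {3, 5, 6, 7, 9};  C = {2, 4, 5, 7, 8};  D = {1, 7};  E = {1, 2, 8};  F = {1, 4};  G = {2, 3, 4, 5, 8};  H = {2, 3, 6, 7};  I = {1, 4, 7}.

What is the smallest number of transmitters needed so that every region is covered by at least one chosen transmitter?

B and E and I together: B ∪ E ∪ I = {1, 2, 3, 4, 5, 6, 7, 8, 9} — every region is covered.
Only B contains 9, so B is forced; the remaining 4 regions need at least 2 more transmitters (each remaining transmitter adds at most 3) — so at least 3 transmitters are needed, and 3 is optimal.

3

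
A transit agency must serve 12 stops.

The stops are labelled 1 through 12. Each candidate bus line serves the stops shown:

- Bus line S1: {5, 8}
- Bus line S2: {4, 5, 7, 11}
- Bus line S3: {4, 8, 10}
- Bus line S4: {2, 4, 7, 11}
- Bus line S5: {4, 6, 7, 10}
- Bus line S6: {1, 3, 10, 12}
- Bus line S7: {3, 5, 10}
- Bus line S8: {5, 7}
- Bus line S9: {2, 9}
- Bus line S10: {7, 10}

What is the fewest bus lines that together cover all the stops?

5

S2 and S3 and S5 and S6 and S9 together: S2 ∪ S3 ∪ S5 ∪ S6 ∪ S9 = {1, 2, 3, 4, 5, 6, 7, 8, 9, 10, 11, 12} — every stop is covered.
No 4 of the 10 bus lines cover everything (all 210 combinations miss at least one stop), so 5 is optimal.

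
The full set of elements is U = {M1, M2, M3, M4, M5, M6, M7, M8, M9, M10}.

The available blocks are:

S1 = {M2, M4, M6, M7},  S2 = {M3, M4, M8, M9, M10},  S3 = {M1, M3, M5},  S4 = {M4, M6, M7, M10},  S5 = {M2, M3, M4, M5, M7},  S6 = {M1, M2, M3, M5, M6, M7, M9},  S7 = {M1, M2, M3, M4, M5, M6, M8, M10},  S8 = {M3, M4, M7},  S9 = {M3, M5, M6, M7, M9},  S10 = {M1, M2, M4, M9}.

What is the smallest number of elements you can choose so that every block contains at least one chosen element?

2

Take H = {M4, M5}. Each listed block contains at least one of these, so H is a hitting set of size 2.
The blocks S1, S3 are pairwise disjoint, so any hitting set needs a separate element for each — at least 2. Hence 2 is optimal.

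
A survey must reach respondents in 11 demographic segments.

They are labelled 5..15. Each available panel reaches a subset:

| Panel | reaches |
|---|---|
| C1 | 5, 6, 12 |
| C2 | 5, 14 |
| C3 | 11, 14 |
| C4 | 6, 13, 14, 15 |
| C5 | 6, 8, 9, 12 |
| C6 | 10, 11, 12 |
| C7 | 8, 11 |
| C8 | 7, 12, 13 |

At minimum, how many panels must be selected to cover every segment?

5

Take {C1, C4, C5, C6, C8}. Their union is {5, 6, 7, 8, 9, 10, 11, 12, 13, 14, 15}, which is all 11 segments.
No 4 of the 8 panels cover everything (all 70 combinations miss at least one segment), so 5 is optimal.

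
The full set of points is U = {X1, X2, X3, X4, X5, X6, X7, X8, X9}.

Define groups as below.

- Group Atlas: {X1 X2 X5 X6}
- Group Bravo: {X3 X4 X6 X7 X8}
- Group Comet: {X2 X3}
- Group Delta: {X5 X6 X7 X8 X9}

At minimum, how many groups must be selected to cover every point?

Atlas, Bravo, and Delta cover everything between them: the union {X1, X2, X3, X4, X5, X6, X7, X8, X9} is all of U.
Only Atlas contains X1, so Atlas is forced; the remaining 5 points need at least 2 more groups (each remaining group adds at most 4) — so at least 3 groups are needed, and 3 is optimal.

3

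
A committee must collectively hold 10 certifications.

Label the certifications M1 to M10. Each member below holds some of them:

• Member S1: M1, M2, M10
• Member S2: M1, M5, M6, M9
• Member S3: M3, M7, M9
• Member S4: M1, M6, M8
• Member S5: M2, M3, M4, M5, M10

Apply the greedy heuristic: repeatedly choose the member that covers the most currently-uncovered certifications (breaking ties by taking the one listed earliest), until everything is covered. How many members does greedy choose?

4

Greedy: pick S5 (covers 5 new) → pick S2 (covers 3 new) → pick S3 (covers 1 new) → pick S4 (covers 1 new). Total picks: 4.
(The true minimum cover uses only 3 members, so greedy is not optimal here.)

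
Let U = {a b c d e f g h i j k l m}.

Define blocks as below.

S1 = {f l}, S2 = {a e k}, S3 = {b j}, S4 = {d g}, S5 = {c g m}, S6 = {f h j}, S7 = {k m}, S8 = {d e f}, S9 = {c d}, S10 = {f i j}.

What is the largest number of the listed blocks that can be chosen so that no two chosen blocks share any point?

S1, S2, S3, S9 are pairwise disjoint (S1={f,l}; S2={a,e,k}; S3={b,j}; S9={c,d}).
Every remaining block overlaps one of these, and no 5 of the listed blocks are pairwise disjoint, so 4 is the maximum.

4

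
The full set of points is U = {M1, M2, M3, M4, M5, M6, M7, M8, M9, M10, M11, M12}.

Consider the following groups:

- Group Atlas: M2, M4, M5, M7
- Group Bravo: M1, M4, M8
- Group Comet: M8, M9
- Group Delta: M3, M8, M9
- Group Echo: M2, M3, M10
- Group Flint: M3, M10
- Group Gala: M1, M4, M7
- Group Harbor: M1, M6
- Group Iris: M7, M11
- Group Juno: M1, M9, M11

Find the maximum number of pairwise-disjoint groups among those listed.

4

Comet, Echo, Harbor, Iris are pairwise disjoint (Comet={M8,M9}; Echo={M2,M3,M10}; Harbor={M1,M6}; Iris={M7,M11}).
Every remaining group overlaps one of these, and no 5 of the listed groups are pairwise disjoint, so 4 is the maximum.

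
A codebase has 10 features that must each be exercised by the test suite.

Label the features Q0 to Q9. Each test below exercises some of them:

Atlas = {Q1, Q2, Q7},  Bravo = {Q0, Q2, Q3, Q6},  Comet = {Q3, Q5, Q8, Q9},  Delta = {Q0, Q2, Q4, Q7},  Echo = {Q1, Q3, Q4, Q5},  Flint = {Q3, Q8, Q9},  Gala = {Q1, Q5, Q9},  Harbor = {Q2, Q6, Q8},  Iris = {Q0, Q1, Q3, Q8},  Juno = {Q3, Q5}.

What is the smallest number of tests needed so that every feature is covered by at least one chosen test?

4

Take {Bravo, Delta, Gala, Harbor}. Their union is {Q0, Q1, Q2, Q3, Q4, Q5, Q6, Q7, Q8, Q9}, which is all 10 features.
No 3 of the 10 tests cover everything (all 120 combinations miss at least one feature), so 4 is optimal.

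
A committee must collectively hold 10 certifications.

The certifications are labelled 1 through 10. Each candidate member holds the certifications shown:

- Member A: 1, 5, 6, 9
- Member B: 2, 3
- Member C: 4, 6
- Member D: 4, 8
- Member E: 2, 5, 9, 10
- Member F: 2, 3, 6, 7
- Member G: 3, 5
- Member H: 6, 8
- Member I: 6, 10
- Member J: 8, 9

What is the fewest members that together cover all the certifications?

Take {A, D, F, I}. Their union is {1, 2, 3, 4, 5, 6, 7, 8, 9, 10}, which is all 10 certifications.
No 3 of the 10 members cover everything (all 120 combinations miss at least one certification), so 4 is optimal.

4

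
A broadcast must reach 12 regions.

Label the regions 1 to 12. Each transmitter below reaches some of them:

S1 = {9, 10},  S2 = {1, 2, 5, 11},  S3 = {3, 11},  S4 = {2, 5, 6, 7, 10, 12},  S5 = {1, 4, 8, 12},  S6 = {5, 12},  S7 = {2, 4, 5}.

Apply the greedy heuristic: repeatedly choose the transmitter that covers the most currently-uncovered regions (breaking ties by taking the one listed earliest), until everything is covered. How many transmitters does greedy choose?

4

Greedy: pick S4 (covers 6 new) → pick S5 (covers 3 new) → pick S3 (covers 2 new) → pick S1 (covers 1 new). Total picks: 4.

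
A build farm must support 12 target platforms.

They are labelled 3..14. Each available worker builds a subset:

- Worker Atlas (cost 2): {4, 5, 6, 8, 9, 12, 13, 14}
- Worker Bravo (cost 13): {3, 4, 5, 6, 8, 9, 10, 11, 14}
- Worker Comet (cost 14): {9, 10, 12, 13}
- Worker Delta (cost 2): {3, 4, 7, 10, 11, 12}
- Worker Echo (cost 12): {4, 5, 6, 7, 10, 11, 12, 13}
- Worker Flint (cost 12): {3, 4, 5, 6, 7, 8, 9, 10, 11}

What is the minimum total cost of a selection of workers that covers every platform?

Atlas, Delta together cover every platform (Atlas ∪ Delta = {3, 4, 5, 6, 7, 8, 9, 10, 11, 12, 13, 14}); total cost 2 + 2 = 4.
No covering selection has total cost below 4.

4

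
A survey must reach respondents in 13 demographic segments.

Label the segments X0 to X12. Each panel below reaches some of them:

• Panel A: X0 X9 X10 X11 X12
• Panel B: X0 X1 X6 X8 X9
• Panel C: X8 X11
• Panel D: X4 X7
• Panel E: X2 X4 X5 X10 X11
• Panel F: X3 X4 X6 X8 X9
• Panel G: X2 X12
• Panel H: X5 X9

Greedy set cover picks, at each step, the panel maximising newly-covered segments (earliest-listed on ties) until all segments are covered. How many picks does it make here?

5

Greedy: pick A (covers 5 new) → pick F (covers 4 new) → pick E (covers 2 new) → pick B (covers 1 new) → pick D (covers 1 new). Total picks: 5.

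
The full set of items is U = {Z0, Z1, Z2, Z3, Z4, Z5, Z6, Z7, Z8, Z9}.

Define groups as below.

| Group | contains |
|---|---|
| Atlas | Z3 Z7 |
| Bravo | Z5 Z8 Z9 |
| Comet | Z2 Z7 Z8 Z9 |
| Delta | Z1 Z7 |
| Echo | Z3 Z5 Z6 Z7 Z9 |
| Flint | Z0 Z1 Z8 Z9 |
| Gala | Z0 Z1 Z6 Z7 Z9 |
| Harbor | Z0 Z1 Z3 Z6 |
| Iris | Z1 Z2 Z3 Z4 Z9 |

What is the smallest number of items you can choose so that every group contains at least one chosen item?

Take H = {Z1, Z3, Z8}. Each listed group contains at least one of these, so H is a hitting set of size 3.
No choice of 2 items meets every group, so 3 is the minimum.

3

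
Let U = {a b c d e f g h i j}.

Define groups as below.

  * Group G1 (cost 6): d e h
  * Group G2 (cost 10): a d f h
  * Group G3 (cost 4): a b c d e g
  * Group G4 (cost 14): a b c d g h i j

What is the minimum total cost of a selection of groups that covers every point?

28

G2, G3, G4 together cover every point (G2 ∪ G3 ∪ G4 = {a, b, c, d, e, f, g, h, i, j}); total cost 10 + 4 + 14 = 28.
No covering selection has total cost below 28.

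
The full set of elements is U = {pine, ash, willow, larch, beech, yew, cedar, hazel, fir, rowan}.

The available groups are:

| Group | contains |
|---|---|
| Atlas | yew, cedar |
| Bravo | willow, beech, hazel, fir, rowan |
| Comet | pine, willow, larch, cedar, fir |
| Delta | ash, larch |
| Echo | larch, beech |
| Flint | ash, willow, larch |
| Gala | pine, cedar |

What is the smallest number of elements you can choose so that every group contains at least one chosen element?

Take H = {larch, beech, cedar}. Each listed group contains at least one of these, so H is a hitting set of size 3.
The groups Bravo, Delta, Gala are pairwise disjoint, so any hitting set needs a separate element for each — at least 3. Hence 3 is optimal.

3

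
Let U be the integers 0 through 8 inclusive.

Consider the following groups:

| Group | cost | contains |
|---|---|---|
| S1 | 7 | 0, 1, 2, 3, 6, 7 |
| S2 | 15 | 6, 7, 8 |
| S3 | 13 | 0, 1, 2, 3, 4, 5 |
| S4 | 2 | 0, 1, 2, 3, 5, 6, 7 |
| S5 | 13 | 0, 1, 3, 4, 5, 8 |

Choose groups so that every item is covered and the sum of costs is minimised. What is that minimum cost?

15

S4, S5 together cover every item (S4 ∪ S5 = {0, 1, 2, 3, 4, 5, 6, 7, 8}); total cost 2 + 13 = 15.
No covering selection has total cost below 15.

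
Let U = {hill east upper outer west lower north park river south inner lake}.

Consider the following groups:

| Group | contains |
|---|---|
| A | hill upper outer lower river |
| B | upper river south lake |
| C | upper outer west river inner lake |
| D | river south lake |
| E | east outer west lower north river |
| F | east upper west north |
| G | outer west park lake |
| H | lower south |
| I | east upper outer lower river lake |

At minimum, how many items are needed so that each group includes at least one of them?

3

The 3 items {west, lower, river} hit every group.
No choice of 2 items meets every group, so 3 is the minimum.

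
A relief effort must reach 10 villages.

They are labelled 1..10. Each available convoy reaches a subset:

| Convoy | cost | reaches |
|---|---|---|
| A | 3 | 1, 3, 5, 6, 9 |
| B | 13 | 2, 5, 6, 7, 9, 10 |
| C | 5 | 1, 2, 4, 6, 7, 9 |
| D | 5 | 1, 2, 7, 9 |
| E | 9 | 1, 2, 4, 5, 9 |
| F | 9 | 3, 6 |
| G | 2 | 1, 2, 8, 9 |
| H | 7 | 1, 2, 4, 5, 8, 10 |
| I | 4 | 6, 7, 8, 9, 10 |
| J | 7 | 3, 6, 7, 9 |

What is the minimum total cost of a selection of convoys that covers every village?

12

A, C, I together cover every village (A ∪ C ∪ I = {1, 2, 3, 4, 5, 6, 7, 8, 9, 10}); total cost 3 + 5 + 4 = 12.
The greedy pick G, A, I, C costs 14; no covering selection beats 12.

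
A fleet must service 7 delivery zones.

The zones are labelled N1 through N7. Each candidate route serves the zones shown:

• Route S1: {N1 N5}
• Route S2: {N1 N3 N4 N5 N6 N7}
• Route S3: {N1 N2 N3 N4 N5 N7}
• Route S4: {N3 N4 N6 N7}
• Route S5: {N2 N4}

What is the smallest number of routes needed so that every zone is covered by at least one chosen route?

S3 and S4 together: S3 ∪ S4 = {N1, N2, N3, N4, N5, N6, N7} — every zone is covered.
No single route has all 7 zones (the largest, S2, has 6), so 2 is optimal.

2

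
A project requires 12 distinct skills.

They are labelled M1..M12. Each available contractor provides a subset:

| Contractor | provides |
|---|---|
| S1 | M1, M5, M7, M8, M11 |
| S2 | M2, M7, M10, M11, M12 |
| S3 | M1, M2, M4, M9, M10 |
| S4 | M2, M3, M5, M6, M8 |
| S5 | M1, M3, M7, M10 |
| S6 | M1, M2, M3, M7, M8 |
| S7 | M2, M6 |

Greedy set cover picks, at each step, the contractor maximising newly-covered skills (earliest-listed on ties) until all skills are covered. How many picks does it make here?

Greedy: pick S1 (covers 5 new) → pick S3 (covers 4 new) → pick S4 (covers 2 new) → pick S2 (covers 1 new). Total picks: 4.
(The true minimum cover uses only 3 contractors, so greedy is not optimal here.)

4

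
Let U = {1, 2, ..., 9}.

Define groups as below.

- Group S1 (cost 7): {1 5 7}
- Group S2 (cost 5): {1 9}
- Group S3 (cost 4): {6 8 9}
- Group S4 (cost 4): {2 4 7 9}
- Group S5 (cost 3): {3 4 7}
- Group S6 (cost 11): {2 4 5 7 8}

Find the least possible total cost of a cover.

S1, S3, S4, S5 together cover every point (S1 ∪ S3 ∪ S4 ∪ S5 = {1, 2, 3, 4, 5, 6, 7, 8, 9}); total cost 7 + 4 + 4 + 3 = 18.
No covering selection has total cost below 18.

18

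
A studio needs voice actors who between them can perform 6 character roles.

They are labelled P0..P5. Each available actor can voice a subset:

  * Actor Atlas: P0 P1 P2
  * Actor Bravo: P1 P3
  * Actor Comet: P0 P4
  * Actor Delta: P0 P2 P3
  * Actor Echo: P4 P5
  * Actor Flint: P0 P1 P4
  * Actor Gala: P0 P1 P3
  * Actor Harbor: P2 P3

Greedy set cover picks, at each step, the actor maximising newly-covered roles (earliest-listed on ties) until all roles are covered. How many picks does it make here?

Greedy: pick Atlas (covers 3 new) → pick Echo (covers 2 new) → pick Bravo (covers 1 new). Total picks: 3.

3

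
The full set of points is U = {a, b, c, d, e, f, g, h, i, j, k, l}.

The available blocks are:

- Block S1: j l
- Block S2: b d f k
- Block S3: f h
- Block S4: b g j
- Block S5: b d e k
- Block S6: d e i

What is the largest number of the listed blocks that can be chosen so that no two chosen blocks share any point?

3

S1, S3, S6 are pairwise disjoint (S1={j,l}; S3={f,h}; S6={d,e,i}).
Every remaining block overlaps one of these, and no 4 of the listed blocks are pairwise disjoint, so 3 is the maximum.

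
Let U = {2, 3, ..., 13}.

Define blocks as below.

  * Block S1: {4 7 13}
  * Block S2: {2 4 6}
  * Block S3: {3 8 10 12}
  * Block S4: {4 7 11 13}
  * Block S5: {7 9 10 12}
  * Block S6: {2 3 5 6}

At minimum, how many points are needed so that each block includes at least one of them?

3

Take H = {2, 10, 13}. Each listed block contains at least one of these, so H is a hitting set of size 3.
No choice of 2 points meets every block, so 3 is the minimum.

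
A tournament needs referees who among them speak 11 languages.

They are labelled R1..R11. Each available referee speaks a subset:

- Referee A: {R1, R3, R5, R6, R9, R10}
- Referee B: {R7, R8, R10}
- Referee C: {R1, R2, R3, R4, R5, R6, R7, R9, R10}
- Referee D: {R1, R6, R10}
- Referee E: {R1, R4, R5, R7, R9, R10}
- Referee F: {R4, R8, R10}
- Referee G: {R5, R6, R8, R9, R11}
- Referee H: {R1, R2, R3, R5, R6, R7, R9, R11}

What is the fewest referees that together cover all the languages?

F and H together: F ∪ H = {R1, R2, R3, R4, R5, R6, R7, R8, R9, R10, R11} — every language is covered.
No single referee has all 11 languages (the largest, C, has 9), so 2 is optimal.

2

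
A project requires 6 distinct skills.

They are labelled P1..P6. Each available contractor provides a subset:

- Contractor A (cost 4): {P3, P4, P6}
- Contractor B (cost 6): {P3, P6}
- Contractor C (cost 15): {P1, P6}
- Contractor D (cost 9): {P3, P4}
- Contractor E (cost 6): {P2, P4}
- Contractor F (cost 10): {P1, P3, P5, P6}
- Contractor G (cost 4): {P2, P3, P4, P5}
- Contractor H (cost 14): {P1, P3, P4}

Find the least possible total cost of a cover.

14

F, G together cover every skill (F ∪ G = {P1, P2, P3, P4, P5, P6}); total cost 10 + 4 = 14.
The greedy pick G, A, F costs 18; no covering selection beats 14.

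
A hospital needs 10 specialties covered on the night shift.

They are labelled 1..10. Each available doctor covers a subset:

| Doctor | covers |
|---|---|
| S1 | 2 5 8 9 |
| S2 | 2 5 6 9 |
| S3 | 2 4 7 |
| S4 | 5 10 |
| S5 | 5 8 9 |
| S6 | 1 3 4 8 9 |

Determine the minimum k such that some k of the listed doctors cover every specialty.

S2 and S3 and S4 and S6 together: S2 ∪ S3 ∪ S4 ∪ S6 = {1, 2, 3, 4, 5, 6, 7, 8, 9, 10} — every specialty is covered.
No 3 of the 6 doctors cover everything (all 20 combinations miss at least one specialty), so 4 is optimal.

4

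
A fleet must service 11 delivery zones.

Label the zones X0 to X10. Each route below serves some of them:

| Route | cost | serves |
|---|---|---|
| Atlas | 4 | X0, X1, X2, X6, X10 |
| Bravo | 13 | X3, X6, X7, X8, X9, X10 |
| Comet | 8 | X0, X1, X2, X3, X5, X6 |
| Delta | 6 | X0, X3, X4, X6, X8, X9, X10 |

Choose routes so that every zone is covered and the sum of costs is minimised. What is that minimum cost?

Bravo, Comet, Delta together cover every zone (Bravo ∪ Comet ∪ Delta = {X0, X1, X2, X3, X4, X5, X6, X7, X8, X9, X10}); total cost 13 + 8 + 6 = 27.
The greedy pick Atlas, Delta, Comet, Bravo costs 31; no covering selection beats 27.

27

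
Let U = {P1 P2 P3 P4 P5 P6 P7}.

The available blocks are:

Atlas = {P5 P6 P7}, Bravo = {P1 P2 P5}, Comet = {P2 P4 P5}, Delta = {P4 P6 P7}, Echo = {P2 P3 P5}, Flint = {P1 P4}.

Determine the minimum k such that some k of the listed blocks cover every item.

3

Take {Bravo, Delta, Echo}. Their union is {P1, P2, P3, P4, P5, P6, P7}, which is all 7 items.
Each block has at most 3 items, and 2·3 = 6 < 7 — so at least 3 blocks are needed, and 3 is optimal.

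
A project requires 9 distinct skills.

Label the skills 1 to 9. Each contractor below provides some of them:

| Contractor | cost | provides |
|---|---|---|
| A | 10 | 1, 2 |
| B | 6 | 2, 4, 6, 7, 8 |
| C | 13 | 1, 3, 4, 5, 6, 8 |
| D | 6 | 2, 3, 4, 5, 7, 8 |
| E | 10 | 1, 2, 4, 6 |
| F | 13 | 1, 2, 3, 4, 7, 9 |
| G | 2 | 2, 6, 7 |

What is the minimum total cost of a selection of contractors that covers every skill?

21

D, F, G together cover every skill (D ∪ F ∪ G = {1, 2, 3, 4, 5, 6, 7, 8, 9}); total cost 6 + 13 + 2 = 21.
No covering selection has total cost below 21.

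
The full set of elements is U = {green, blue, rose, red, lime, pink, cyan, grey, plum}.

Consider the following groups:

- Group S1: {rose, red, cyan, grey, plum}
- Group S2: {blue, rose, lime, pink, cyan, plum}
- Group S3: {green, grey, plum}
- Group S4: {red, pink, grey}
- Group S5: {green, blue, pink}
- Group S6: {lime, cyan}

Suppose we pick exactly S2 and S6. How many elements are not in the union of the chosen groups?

3

Union of S2, S6 = {blue, rose, lime, pink, cyan, plum}.
Not covered: green, red, grey — 3 elements.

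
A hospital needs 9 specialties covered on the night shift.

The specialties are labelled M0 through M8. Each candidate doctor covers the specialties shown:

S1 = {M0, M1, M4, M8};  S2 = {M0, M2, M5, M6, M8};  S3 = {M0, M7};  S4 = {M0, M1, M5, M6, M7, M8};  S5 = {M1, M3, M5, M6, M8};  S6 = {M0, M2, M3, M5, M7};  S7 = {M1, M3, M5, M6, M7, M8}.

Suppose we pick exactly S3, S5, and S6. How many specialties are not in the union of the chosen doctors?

1

Union of S3, S5, S6 = {M0, M1, M2, M3, M5, M6, M7, M8}.
Not covered: M4 — 1 specialty.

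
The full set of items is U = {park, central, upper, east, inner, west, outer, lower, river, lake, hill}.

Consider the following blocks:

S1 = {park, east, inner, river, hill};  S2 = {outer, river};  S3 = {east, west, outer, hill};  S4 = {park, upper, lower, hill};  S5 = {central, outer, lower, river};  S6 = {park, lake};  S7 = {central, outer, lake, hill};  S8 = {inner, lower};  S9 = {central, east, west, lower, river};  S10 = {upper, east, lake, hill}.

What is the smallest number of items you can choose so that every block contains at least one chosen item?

4

Take H = {park, outer, lower, hill}. Each listed block contains at least one of these, so H is a hitting set of size 4.
No choice of 3 items meets every block, so 4 is the minimum.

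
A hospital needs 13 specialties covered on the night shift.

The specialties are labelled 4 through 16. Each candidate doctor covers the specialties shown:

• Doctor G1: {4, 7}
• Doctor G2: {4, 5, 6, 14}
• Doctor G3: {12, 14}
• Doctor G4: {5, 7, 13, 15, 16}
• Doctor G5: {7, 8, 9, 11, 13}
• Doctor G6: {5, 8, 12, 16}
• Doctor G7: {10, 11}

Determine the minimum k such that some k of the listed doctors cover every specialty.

5

G2 and G4 and G5 and G6 and G7 together: G2 ∪ G4 ∪ G5 ∪ G6 ∪ G7 = {4, 5, 6, 7, 8, 9, 10, 11, 12, 13, 14, 15, 16} — every specialty is covered.
No 4 of the 7 doctors cover everything (all 35 combinations miss at least one specialty), so 5 is optimal.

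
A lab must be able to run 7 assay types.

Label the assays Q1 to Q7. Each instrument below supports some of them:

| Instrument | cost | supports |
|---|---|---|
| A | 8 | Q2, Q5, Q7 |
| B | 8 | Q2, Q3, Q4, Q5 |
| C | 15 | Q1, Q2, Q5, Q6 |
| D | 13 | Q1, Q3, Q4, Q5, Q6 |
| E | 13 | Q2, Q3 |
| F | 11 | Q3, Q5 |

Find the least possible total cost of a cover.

A, D together cover every assay (A ∪ D = {Q1, Q2, Q3, Q4, Q5, Q6, Q7}); total cost 8 + 13 = 21.
The greedy pick B, D, A costs 29; no covering selection beats 21.

21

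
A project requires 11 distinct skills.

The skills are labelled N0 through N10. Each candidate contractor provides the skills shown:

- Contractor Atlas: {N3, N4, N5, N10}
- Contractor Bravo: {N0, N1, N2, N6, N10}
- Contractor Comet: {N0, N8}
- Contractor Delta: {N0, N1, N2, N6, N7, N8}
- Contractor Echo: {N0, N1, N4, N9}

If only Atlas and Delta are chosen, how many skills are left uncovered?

Union of Atlas, Delta = {N0, N1, N2, N3, N4, N5, N6, N7, N8, N10}.
Not covered: N9 — 1 skill.

1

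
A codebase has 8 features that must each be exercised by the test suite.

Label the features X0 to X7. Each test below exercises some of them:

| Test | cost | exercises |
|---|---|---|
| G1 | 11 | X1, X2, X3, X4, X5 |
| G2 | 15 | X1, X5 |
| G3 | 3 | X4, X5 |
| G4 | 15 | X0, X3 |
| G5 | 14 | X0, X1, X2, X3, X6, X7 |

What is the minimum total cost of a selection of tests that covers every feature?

17

G3, G5 together cover every feature (G3 ∪ G5 = {X0, X1, X2, X3, X4, X5, X6, X7}); total cost 3 + 14 = 17.
No covering selection has total cost below 17.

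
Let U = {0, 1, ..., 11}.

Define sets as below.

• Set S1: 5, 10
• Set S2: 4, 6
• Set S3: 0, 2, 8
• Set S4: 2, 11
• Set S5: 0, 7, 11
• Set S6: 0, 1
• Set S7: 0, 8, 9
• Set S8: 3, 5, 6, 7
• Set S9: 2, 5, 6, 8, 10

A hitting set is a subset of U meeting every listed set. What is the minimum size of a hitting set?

4

The 4 points {0, 5, 6, 11} hit every set.
The sets S1, S2, S4, S6 are pairwise disjoint, so any hitting set needs a separate point for each — at least 4. Hence 4 is optimal.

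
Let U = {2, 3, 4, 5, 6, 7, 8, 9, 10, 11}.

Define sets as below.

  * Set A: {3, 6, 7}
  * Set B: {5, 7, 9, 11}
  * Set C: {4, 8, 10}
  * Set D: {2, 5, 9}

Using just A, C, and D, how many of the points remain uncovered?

1

Union of A, C, D = {2, 3, 4, 5, 6, 7, 8, 9, 10}.
Not covered: 11 — 1 point.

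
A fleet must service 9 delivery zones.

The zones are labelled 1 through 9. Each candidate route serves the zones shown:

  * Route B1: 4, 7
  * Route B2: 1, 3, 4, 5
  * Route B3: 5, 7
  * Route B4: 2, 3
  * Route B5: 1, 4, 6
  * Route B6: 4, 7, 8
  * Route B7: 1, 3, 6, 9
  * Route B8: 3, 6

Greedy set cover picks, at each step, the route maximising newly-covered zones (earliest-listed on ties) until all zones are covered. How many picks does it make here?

4

Greedy: pick B2 (covers 4 new) → pick B6 (covers 2 new) → pick B7 (covers 2 new) → pick B4 (covers 1 new). Total picks: 4.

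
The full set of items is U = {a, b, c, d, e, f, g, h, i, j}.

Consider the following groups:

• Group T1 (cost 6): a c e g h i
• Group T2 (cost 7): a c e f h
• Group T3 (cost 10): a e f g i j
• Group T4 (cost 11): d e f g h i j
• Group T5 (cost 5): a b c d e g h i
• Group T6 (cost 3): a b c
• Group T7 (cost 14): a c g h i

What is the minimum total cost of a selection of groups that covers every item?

14

T4, T6 together cover every item (T4 ∪ T6 = {a, b, c, d, e, f, g, h, i, j}); total cost 11 + 3 = 14.
The greedy pick T5, T3 costs 15; no covering selection beats 14.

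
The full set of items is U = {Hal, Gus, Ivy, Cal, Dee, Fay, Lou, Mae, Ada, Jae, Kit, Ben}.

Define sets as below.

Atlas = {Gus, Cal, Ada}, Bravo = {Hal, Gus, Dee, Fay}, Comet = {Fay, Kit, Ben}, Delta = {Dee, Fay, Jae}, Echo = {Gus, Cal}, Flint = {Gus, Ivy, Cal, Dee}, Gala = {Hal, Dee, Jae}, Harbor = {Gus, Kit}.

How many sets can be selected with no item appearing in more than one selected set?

3

Comet, Echo, Gala are pairwise disjoint (Comet={Fay,Kit,Ben}; Echo={Gus,Cal}; Gala={Hal,Dee,Jae}).
Every remaining set overlaps one of these, and no 4 of the listed sets are pairwise disjoint, so 3 is the maximum.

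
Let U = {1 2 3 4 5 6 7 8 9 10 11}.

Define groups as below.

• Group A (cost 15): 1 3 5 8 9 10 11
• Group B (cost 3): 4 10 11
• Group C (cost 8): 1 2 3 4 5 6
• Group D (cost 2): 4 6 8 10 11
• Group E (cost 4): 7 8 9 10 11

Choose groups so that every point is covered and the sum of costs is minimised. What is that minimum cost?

12

C, E together cover every point (C ∪ E = {1, 2, 3, 4, 5, 6, 7, 8, 9, 10, 11}); total cost 8 + 4 = 12.
The greedy pick D, C, E costs 14; no covering selection beats 12.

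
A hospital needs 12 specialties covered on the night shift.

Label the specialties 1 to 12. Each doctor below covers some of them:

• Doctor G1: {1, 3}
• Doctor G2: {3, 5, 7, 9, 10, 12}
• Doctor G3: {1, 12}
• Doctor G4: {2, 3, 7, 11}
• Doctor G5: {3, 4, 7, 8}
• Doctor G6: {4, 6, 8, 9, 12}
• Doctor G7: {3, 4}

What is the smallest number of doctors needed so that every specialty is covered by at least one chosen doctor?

4

Take {G2, G3, G4, G6}. Their union is {1, 2, 3, 4, 5, 6, 7, 8, 9, 10, 11, 12}, which is all 12 specialties.
No 3 of the 7 doctors cover everything (all 35 combinations miss at least one specialty), so 4 is optimal.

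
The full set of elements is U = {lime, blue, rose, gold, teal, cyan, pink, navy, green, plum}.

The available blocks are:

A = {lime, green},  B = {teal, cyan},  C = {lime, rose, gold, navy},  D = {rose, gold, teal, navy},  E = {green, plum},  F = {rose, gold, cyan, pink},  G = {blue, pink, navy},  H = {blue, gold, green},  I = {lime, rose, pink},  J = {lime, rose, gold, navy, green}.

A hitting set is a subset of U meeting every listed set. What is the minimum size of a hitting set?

Take T = {cyan, pink, navy, green}. Each listed block contains at least one of these, so T is a hitting set of size 4.
No choice of 3 elements meets every block, so 4 is the minimum.

4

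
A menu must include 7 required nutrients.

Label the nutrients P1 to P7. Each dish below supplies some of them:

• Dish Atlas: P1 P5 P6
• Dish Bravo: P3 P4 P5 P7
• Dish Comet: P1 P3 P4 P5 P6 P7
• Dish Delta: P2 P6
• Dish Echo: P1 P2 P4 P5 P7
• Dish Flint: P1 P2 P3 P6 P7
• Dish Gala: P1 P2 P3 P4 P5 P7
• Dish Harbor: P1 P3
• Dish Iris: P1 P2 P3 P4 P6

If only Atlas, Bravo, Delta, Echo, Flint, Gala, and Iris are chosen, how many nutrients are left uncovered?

0

Union of Atlas, Bravo, Delta, Echo, Flint, Gala, Iris = {P1, P2, P3, P4, P5, P6, P7} — that's every nutrient, so 0 are uncovered.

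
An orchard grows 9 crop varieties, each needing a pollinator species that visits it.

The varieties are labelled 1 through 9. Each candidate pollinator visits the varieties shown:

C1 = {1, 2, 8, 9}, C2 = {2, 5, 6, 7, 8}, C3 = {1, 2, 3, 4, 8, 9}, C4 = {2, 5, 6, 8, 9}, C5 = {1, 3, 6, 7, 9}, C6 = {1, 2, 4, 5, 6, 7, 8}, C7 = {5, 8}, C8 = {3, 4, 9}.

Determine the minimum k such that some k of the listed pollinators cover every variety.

2

C2 and C3 together: C2 ∪ C3 = {1, 2, 3, 4, 5, 6, 7, 8, 9} — every variety is covered.
No single pollinator has all 9 varieties (the largest, C6, has 7), so 2 is optimal.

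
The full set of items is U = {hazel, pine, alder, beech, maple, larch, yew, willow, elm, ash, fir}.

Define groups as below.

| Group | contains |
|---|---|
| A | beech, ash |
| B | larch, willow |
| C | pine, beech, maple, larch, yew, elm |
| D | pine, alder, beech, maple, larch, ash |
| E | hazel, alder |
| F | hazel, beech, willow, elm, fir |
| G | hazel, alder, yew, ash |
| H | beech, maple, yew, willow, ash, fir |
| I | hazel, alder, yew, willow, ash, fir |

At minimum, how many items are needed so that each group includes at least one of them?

The 3 items {hazel, beech, larch} hit every group.
The groups A, B, E are pairwise disjoint, so any hitting set needs a separate item for each — at least 3. Hence 3 is optimal.

3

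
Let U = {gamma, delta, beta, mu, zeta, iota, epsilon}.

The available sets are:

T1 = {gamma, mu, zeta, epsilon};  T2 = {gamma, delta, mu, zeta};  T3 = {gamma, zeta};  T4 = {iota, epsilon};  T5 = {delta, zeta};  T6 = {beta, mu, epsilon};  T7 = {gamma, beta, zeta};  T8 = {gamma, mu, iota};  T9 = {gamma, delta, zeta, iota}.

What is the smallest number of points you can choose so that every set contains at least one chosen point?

Take H = {gamma, delta, epsilon}. Each listed set contains at least one of these, so H is a hitting set of size 3.
No choice of 2 points meets every set, so 3 is the minimum.

3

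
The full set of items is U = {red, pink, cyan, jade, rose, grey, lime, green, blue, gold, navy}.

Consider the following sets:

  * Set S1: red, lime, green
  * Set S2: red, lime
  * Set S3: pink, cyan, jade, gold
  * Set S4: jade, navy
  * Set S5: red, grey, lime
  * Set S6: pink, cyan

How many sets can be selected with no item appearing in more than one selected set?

S2, S4, S6 are pairwise disjoint (S2={red,lime}; S4={jade,navy}; S6={pink,cyan}).
Every remaining set overlaps one of these, and no 4 of the listed sets are pairwise disjoint, so 3 is the maximum.

3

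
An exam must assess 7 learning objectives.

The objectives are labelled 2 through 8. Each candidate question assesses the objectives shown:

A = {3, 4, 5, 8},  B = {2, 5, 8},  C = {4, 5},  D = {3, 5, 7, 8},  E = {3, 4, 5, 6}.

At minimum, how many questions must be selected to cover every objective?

Take {B, D, E}. Their union is {2, 3, 4, 5, 6, 7, 8}, which is all 7 objectives.
Only B contains 2, so B is forced; the remaining 4 objectives need at least 2 more questions (each remaining question adds at most 3) — so at least 3 questions are needed, and 3 is optimal.

3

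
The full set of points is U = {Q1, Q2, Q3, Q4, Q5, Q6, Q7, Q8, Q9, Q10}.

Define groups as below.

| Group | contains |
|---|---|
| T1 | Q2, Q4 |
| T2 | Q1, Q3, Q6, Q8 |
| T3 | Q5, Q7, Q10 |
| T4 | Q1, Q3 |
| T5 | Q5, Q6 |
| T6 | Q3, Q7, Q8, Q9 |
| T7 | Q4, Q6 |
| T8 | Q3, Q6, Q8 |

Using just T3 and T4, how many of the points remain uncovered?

Union of T3, T4 = {Q1, Q3, Q5, Q7, Q10}.
Not covered: Q2, Q4, Q6, Q8, Q9 — 5 points.

5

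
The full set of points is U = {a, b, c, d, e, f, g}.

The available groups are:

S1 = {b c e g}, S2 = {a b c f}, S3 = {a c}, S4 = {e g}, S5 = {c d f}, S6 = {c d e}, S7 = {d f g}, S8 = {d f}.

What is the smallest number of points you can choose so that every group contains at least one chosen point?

3

The 3 points {c, d, e} hit every group.
The groups S3, S4, S8 are pairwise disjoint, so any hitting set needs a separate point for each — at least 3. Hence 3 is optimal.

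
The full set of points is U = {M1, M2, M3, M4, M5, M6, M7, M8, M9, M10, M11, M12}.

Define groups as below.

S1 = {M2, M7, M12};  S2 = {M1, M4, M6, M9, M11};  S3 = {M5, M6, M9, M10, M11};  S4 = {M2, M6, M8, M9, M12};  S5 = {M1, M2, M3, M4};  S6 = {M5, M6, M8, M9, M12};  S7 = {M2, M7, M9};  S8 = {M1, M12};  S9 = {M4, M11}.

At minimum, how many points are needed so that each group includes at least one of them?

3

Take H = {M2, M11, M12}. Each listed group contains at least one of these, so H is a hitting set of size 3.
The groups S7, S8, S9 are pairwise disjoint, so any hitting set needs a separate point for each — at least 3. Hence 3 is optimal.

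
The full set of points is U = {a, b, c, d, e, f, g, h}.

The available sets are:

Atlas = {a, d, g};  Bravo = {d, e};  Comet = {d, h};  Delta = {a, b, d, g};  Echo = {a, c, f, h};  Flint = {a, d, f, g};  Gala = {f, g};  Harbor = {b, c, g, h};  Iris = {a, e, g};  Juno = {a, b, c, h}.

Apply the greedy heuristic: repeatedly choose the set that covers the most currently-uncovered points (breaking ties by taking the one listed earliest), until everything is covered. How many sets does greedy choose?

Greedy: pick Delta (covers 4 new) → pick Echo (covers 3 new) → pick Bravo (covers 1 new). Total picks: 3.

3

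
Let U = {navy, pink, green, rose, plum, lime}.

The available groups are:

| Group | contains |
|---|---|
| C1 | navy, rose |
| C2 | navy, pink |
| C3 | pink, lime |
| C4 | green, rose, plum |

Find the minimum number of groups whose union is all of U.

C2 and C3 and C4 together: C2 ∪ C3 ∪ C4 = {navy, pink, green, rose, plum, lime} — every point is covered.
Only C4 contains green, so C4 is forced; the remaining 3 points need at least 2 more groups (each remaining group adds at most 2) — so at least 3 groups are needed, and 3 is optimal.

3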